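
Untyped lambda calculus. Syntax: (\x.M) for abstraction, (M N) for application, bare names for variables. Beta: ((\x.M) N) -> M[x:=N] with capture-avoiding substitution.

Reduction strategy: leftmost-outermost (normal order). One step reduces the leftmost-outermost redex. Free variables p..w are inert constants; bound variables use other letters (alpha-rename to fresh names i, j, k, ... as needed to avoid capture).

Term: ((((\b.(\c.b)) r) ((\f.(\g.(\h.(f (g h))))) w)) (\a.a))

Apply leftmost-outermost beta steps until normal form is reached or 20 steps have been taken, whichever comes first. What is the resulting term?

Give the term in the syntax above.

Step 0: ((((\b.(\c.b)) r) ((\f.(\g.(\h.(f (g h))))) w)) (\a.a))
Step 1: (((\c.r) ((\f.(\g.(\h.(f (g h))))) w)) (\a.a))
Step 2: (r (\a.a))

Answer: (r (\a.a))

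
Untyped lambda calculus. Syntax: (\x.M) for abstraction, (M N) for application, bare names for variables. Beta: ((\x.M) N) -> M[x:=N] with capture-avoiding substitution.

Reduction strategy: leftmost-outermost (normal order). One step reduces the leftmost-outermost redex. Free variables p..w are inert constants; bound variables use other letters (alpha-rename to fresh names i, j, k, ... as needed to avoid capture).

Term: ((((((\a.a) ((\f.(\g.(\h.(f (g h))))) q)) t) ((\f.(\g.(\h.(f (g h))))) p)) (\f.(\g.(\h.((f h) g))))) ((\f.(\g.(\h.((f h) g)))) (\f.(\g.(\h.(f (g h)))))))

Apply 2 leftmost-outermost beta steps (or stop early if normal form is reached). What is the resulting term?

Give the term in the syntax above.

Answer: (((((\g.(\h.(q (g h)))) t) ((\f.(\g.(\h.(f (g h))))) p)) (\f.(\g.(\h.((f h) g))))) ((\f.(\g.(\h.((f h) g)))) (\f.(\g.(\h.(f (g h)))))))

Derivation:
Step 0: ((((((\a.a) ((\f.(\g.(\h.(f (g h))))) q)) t) ((\f.(\g.(\h.(f (g h))))) p)) (\f.(\g.(\h.((f h) g))))) ((\f.(\g.(\h.((f h) g)))) (\f.(\g.(\h.(f (g h)))))))
Step 1: ((((((\f.(\g.(\h.(f (g h))))) q) t) ((\f.(\g.(\h.(f (g h))))) p)) (\f.(\g.(\h.((f h) g))))) ((\f.(\g.(\h.((f h) g)))) (\f.(\g.(\h.(f (g h)))))))
Step 2: (((((\g.(\h.(q (g h)))) t) ((\f.(\g.(\h.(f (g h))))) p)) (\f.(\g.(\h.((f h) g))))) ((\f.(\g.(\h.((f h) g)))) (\f.(\g.(\h.(f (g h)))))))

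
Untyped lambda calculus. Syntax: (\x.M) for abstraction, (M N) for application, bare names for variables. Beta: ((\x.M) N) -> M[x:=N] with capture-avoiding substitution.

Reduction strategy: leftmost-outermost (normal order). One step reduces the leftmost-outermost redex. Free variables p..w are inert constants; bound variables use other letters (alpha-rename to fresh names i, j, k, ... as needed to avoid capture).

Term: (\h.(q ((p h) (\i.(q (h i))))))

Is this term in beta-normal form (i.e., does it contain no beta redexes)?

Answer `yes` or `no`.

Term: (\h.(q ((p h) (\i.(q (h i))))))
No beta redexes found.

Answer: yes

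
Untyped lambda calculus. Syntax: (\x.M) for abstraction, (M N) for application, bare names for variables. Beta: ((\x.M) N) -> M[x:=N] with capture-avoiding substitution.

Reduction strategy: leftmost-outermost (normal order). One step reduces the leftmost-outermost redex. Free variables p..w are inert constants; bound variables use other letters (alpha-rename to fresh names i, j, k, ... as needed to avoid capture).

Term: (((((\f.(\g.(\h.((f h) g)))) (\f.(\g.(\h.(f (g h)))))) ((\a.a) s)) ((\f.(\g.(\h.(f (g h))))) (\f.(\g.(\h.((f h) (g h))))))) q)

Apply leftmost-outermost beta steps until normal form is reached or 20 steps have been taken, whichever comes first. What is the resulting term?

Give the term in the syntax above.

Step 0: (((((\f.(\g.(\h.((f h) g)))) (\f.(\g.(\h.(f (g h)))))) ((\a.a) s)) ((\f.(\g.(\h.(f (g h))))) (\f.(\g.(\h.((f h) (g h))))))) q)
Step 1: ((((\g.(\h.(((\f.(\g.(\h.(f (g h))))) h) g))) ((\a.a) s)) ((\f.(\g.(\h.(f (g h))))) (\f.(\g.(\h.((f h) (g h))))))) q)
Step 2: (((\h.(((\f.(\g.(\h.(f (g h))))) h) ((\a.a) s))) ((\f.(\g.(\h.(f (g h))))) (\f.(\g.(\h.((f h) (g h))))))) q)
Step 3: ((((\f.(\g.(\h.(f (g h))))) ((\f.(\g.(\h.(f (g h))))) (\f.(\g.(\h.((f h) (g h))))))) ((\a.a) s)) q)
Step 4: (((\g.(\h.(((\f.(\g.(\h.(f (g h))))) (\f.(\g.(\h.((f h) (g h)))))) (g h)))) ((\a.a) s)) q)
Step 5: ((\h.(((\f.(\g.(\h.(f (g h))))) (\f.(\g.(\h.((f h) (g h)))))) (((\a.a) s) h))) q)
Step 6: (((\f.(\g.(\h.(f (g h))))) (\f.(\g.(\h.((f h) (g h)))))) (((\a.a) s) q))
Step 7: ((\g.(\h.((\f.(\g.(\h.((f h) (g h))))) (g h)))) (((\a.a) s) q))
Step 8: (\h.((\f.(\g.(\h.((f h) (g h))))) ((((\a.a) s) q) h)))
Step 9: (\h.(\g.(\i.((((((\a.a) s) q) h) i) (g i)))))
Step 10: (\h.(\g.(\i.((((s q) h) i) (g i)))))

Answer: (\h.(\g.(\i.((((s q) h) i) (g i)))))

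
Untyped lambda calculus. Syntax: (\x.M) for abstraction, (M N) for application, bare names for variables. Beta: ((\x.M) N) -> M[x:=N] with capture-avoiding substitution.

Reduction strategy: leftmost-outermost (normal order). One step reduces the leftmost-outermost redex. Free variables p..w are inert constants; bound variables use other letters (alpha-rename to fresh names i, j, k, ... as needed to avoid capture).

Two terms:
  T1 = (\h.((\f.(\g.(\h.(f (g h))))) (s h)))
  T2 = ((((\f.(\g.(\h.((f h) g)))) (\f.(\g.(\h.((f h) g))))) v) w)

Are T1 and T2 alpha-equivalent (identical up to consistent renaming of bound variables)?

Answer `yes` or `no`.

Answer: no

Derivation:
Term 1: (\h.((\f.(\g.(\h.(f (g h))))) (s h)))
Term 2: ((((\f.(\g.(\h.((f h) g)))) (\f.(\g.(\h.((f h) g))))) v) w)
Alpha-equivalence: compare structure up to binder renaming.
Result: False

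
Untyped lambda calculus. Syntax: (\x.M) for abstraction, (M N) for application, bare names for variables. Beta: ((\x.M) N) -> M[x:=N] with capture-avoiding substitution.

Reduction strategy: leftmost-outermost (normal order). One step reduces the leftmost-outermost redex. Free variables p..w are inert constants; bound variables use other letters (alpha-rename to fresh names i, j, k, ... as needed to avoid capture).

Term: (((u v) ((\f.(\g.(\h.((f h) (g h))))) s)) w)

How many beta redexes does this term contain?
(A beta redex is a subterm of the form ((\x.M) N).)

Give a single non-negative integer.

Term: (((u v) ((\f.(\g.(\h.((f h) (g h))))) s)) w)
  Redex: ((\f.(\g.(\h.((f h) (g h))))) s)
Total redexes: 1

Answer: 1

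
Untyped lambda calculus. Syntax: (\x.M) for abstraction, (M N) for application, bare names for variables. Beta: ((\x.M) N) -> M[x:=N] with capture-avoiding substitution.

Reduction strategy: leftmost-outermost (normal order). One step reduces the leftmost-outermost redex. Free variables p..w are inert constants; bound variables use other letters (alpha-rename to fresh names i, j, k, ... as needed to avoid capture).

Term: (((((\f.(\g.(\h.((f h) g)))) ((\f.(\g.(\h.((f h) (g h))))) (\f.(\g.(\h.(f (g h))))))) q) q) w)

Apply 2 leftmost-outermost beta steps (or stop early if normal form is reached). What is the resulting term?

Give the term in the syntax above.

Step 0: (((((\f.(\g.(\h.((f h) g)))) ((\f.(\g.(\h.((f h) (g h))))) (\f.(\g.(\h.(f (g h))))))) q) q) w)
Step 1: ((((\g.(\h.((((\f.(\g.(\h.((f h) (g h))))) (\f.(\g.(\h.(f (g h)))))) h) g))) q) q) w)
Step 2: (((\h.((((\f.(\g.(\h.((f h) (g h))))) (\f.(\g.(\h.(f (g h)))))) h) q)) q) w)

Answer: (((\h.((((\f.(\g.(\h.((f h) (g h))))) (\f.(\g.(\h.(f (g h)))))) h) q)) q) w)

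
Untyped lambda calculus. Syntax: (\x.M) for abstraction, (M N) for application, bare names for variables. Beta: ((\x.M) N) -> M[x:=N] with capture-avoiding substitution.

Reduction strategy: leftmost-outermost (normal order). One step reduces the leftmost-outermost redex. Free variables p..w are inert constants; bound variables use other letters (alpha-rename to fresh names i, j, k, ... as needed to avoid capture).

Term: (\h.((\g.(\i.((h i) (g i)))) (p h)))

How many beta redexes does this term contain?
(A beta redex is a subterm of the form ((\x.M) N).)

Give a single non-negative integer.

Answer: 1

Derivation:
Term: (\h.((\g.(\i.((h i) (g i)))) (p h)))
  Redex: ((\g.(\i.((h i) (g i)))) (p h))
Total redexes: 1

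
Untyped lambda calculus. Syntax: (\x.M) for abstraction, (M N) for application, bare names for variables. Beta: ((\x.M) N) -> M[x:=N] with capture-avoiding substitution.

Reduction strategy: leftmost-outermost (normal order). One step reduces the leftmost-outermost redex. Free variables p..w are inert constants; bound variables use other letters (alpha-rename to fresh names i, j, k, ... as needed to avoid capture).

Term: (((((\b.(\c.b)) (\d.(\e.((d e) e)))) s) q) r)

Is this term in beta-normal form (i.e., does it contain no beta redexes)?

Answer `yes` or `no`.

Term: (((((\b.(\c.b)) (\d.(\e.((d e) e)))) s) q) r)
Found 1 beta redex(es).

Answer: no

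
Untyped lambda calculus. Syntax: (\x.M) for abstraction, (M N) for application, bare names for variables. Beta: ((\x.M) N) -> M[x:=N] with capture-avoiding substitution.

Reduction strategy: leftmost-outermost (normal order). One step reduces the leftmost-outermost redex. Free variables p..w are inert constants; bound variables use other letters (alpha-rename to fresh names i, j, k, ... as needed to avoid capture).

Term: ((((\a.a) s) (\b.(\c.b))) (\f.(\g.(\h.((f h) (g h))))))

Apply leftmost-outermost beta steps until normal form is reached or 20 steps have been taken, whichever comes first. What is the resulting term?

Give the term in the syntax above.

Answer: ((s (\b.(\c.b))) (\f.(\g.(\h.((f h) (g h))))))

Derivation:
Step 0: ((((\a.a) s) (\b.(\c.b))) (\f.(\g.(\h.((f h) (g h))))))
Step 1: ((s (\b.(\c.b))) (\f.(\g.(\h.((f h) (g h))))))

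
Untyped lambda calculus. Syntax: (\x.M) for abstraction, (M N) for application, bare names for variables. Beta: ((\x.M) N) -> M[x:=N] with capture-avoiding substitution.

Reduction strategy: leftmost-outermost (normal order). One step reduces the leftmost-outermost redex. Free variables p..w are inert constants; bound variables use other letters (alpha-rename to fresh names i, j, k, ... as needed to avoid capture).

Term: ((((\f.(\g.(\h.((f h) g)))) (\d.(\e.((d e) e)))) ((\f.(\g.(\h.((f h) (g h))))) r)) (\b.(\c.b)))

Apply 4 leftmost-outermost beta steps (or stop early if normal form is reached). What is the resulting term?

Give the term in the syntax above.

Step 0: ((((\f.(\g.(\h.((f h) g)))) (\d.(\e.((d e) e)))) ((\f.(\g.(\h.((f h) (g h))))) r)) (\b.(\c.b)))
Step 1: (((\g.(\h.(((\d.(\e.((d e) e))) h) g))) ((\f.(\g.(\h.((f h) (g h))))) r)) (\b.(\c.b)))
Step 2: ((\h.(((\d.(\e.((d e) e))) h) ((\f.(\g.(\h.((f h) (g h))))) r))) (\b.(\c.b)))
Step 3: (((\d.(\e.((d e) e))) (\b.(\c.b))) ((\f.(\g.(\h.((f h) (g h))))) r))
Step 4: ((\e.(((\b.(\c.b)) e) e)) ((\f.(\g.(\h.((f h) (g h))))) r))

Answer: ((\e.(((\b.(\c.b)) e) e)) ((\f.(\g.(\h.((f h) (g h))))) r))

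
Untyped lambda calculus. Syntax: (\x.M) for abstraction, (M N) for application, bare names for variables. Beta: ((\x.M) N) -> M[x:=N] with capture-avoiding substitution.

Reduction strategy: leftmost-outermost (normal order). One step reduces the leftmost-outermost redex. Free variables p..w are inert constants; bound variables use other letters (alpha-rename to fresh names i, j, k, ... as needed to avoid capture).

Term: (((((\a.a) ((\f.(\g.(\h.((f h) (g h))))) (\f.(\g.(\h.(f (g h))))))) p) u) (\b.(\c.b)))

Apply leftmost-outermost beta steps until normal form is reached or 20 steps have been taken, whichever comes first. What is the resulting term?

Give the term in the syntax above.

Answer: (u ((p u) (\b.(\c.b))))

Derivation:
Step 0: (((((\a.a) ((\f.(\g.(\h.((f h) (g h))))) (\f.(\g.(\h.(f (g h))))))) p) u) (\b.(\c.b)))
Step 1: (((((\f.(\g.(\h.((f h) (g h))))) (\f.(\g.(\h.(f (g h)))))) p) u) (\b.(\c.b)))
Step 2: ((((\g.(\h.(((\f.(\g.(\h.(f (g h))))) h) (g h)))) p) u) (\b.(\c.b)))
Step 3: (((\h.(((\f.(\g.(\h.(f (g h))))) h) (p h))) u) (\b.(\c.b)))
Step 4: ((((\f.(\g.(\h.(f (g h))))) u) (p u)) (\b.(\c.b)))
Step 5: (((\g.(\h.(u (g h)))) (p u)) (\b.(\c.b)))
Step 6: ((\h.(u ((p u) h))) (\b.(\c.b)))
Step 7: (u ((p u) (\b.(\c.b))))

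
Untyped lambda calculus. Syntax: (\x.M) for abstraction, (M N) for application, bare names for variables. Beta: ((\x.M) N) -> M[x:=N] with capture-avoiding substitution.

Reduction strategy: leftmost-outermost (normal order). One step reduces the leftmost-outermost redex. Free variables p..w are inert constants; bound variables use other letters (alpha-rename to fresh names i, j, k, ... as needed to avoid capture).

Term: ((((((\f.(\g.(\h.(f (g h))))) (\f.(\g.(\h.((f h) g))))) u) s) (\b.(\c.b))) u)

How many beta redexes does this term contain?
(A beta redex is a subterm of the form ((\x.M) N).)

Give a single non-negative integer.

Answer: 1

Derivation:
Term: ((((((\f.(\g.(\h.(f (g h))))) (\f.(\g.(\h.((f h) g))))) u) s) (\b.(\c.b))) u)
  Redex: ((\f.(\g.(\h.(f (g h))))) (\f.(\g.(\h.((f h) g)))))
Total redexes: 1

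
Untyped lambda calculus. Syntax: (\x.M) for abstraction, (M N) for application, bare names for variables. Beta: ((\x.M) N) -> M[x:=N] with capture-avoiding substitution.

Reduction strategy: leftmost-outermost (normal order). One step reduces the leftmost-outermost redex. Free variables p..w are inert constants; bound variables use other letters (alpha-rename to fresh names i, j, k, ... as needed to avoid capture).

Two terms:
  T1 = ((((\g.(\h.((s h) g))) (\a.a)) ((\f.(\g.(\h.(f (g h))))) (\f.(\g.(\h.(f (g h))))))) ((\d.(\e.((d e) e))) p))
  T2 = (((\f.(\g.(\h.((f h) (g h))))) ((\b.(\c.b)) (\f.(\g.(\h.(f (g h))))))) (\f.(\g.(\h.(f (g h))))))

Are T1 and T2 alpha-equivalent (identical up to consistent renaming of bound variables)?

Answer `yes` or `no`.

Answer: no

Derivation:
Term 1: ((((\g.(\h.((s h) g))) (\a.a)) ((\f.(\g.(\h.(f (g h))))) (\f.(\g.(\h.(f (g h))))))) ((\d.(\e.((d e) e))) p))
Term 2: (((\f.(\g.(\h.((f h) (g h))))) ((\b.(\c.b)) (\f.(\g.(\h.(f (g h))))))) (\f.(\g.(\h.(f (g h))))))
Alpha-equivalence: compare structure up to binder renaming.
Result: False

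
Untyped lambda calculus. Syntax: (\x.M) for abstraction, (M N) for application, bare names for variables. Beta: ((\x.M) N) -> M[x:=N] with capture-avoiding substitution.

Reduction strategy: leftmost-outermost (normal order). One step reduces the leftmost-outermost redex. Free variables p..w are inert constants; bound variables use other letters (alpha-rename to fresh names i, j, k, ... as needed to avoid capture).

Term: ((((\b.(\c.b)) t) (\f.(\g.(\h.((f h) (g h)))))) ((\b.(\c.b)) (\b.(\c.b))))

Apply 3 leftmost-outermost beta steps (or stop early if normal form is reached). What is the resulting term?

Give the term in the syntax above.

Answer: (t (\c.(\b.(\c.b))))

Derivation:
Step 0: ((((\b.(\c.b)) t) (\f.(\g.(\h.((f h) (g h)))))) ((\b.(\c.b)) (\b.(\c.b))))
Step 1: (((\c.t) (\f.(\g.(\h.((f h) (g h)))))) ((\b.(\c.b)) (\b.(\c.b))))
Step 2: (t ((\b.(\c.b)) (\b.(\c.b))))
Step 3: (t (\c.(\b.(\c.b))))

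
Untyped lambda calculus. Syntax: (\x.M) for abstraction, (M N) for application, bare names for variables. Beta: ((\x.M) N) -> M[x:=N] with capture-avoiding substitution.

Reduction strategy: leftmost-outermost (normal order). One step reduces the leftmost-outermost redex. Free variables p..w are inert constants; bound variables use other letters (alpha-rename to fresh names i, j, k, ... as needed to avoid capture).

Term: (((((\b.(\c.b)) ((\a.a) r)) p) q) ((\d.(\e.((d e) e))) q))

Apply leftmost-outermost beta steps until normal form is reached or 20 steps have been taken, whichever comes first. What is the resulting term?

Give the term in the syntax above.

Answer: ((r q) (\e.((q e) e)))

Derivation:
Step 0: (((((\b.(\c.b)) ((\a.a) r)) p) q) ((\d.(\e.((d e) e))) q))
Step 1: ((((\c.((\a.a) r)) p) q) ((\d.(\e.((d e) e))) q))
Step 2: ((((\a.a) r) q) ((\d.(\e.((d e) e))) q))
Step 3: ((r q) ((\d.(\e.((d e) e))) q))
Step 4: ((r q) (\e.((q e) e)))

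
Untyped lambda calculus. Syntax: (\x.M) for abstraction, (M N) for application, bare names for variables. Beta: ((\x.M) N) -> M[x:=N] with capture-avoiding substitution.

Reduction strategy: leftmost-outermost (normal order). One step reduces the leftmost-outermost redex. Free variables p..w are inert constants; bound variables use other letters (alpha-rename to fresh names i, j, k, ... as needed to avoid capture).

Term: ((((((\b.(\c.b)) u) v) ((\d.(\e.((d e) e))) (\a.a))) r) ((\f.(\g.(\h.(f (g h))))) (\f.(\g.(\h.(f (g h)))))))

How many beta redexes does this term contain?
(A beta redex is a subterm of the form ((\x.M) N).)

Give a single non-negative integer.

Answer: 3

Derivation:
Term: ((((((\b.(\c.b)) u) v) ((\d.(\e.((d e) e))) (\a.a))) r) ((\f.(\g.(\h.(f (g h))))) (\f.(\g.(\h.(f (g h)))))))
  Redex: ((\b.(\c.b)) u)
  Redex: ((\d.(\e.((d e) e))) (\a.a))
  Redex: ((\f.(\g.(\h.(f (g h))))) (\f.(\g.(\h.(f (g h))))))
Total redexes: 3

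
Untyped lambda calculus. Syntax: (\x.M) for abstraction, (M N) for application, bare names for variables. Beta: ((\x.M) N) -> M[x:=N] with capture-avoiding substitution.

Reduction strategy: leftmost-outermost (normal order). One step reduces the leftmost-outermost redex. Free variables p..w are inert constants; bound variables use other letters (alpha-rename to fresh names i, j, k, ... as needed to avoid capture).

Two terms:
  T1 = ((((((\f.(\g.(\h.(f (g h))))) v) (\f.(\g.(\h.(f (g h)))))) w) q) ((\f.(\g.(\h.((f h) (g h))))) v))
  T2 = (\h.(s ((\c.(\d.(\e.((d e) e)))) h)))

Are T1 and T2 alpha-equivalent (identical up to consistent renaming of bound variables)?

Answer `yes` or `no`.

Answer: no

Derivation:
Term 1: ((((((\f.(\g.(\h.(f (g h))))) v) (\f.(\g.(\h.(f (g h)))))) w) q) ((\f.(\g.(\h.((f h) (g h))))) v))
Term 2: (\h.(s ((\c.(\d.(\e.((d e) e)))) h)))
Alpha-equivalence: compare structure up to binder renaming.
Result: False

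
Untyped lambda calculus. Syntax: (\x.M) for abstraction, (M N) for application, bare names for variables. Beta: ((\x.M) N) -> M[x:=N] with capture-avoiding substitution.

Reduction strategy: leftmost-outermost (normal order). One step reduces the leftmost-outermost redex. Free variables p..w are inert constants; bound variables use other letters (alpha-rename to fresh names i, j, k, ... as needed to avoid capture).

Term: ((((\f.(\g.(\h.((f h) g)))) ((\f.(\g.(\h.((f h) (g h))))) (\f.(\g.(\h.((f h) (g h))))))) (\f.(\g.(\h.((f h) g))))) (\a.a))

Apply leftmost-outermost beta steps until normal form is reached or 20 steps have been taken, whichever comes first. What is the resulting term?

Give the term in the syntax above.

Answer: (\h.(\i.((h i) (\g.(\i.((h i) g))))))

Derivation:
Step 0: ((((\f.(\g.(\h.((f h) g)))) ((\f.(\g.(\h.((f h) (g h))))) (\f.(\g.(\h.((f h) (g h))))))) (\f.(\g.(\h.((f h) g))))) (\a.a))
Step 1: (((\g.(\h.((((\f.(\g.(\h.((f h) (g h))))) (\f.(\g.(\h.((f h) (g h)))))) h) g))) (\f.(\g.(\h.((f h) g))))) (\a.a))
Step 2: ((\h.((((\f.(\g.(\h.((f h) (g h))))) (\f.(\g.(\h.((f h) (g h)))))) h) (\f.(\g.(\h.((f h) g)))))) (\a.a))
Step 3: ((((\f.(\g.(\h.((f h) (g h))))) (\f.(\g.(\h.((f h) (g h)))))) (\a.a)) (\f.(\g.(\h.((f h) g)))))
Step 4: (((\g.(\h.(((\f.(\g.(\h.((f h) (g h))))) h) (g h)))) (\a.a)) (\f.(\g.(\h.((f h) g)))))
Step 5: ((\h.(((\f.(\g.(\h.((f h) (g h))))) h) ((\a.a) h))) (\f.(\g.(\h.((f h) g)))))
Step 6: (((\f.(\g.(\h.((f h) (g h))))) (\f.(\g.(\h.((f h) g))))) ((\a.a) (\f.(\g.(\h.((f h) g))))))
Step 7: ((\g.(\h.(((\f.(\g.(\h.((f h) g)))) h) (g h)))) ((\a.a) (\f.(\g.(\h.((f h) g))))))
Step 8: (\h.(((\f.(\g.(\h.((f h) g)))) h) (((\a.a) (\f.(\g.(\h.((f h) g))))) h)))
Step 9: (\h.((\g.(\i.((h i) g))) (((\a.a) (\f.(\g.(\h.((f h) g))))) h)))
Step 10: (\h.(\i.((h i) (((\a.a) (\f.(\g.(\h.((f h) g))))) h))))
Step 11: (\h.(\i.((h i) ((\f.(\g.(\h.((f h) g)))) h))))
Step 12: (\h.(\i.((h i) (\g.(\i.((h i) g))))))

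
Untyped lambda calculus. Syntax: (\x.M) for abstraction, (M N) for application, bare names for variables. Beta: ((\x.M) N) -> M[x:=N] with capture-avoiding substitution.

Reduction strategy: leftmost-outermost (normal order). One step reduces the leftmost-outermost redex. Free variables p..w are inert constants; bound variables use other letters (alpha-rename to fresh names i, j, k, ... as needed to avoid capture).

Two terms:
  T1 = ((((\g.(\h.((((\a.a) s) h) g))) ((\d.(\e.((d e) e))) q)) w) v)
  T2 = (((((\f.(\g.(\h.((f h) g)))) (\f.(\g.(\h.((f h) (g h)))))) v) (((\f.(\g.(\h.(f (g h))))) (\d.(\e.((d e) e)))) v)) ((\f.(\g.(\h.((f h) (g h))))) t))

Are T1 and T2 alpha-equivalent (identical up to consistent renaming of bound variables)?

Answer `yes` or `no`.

Term 1: ((((\g.(\h.((((\a.a) s) h) g))) ((\d.(\e.((d e) e))) q)) w) v)
Term 2: (((((\f.(\g.(\h.((f h) g)))) (\f.(\g.(\h.((f h) (g h)))))) v) (((\f.(\g.(\h.(f (g h))))) (\d.(\e.((d e) e)))) v)) ((\f.(\g.(\h.((f h) (g h))))) t))
Alpha-equivalence: compare structure up to binder renaming.
Result: False

Answer: no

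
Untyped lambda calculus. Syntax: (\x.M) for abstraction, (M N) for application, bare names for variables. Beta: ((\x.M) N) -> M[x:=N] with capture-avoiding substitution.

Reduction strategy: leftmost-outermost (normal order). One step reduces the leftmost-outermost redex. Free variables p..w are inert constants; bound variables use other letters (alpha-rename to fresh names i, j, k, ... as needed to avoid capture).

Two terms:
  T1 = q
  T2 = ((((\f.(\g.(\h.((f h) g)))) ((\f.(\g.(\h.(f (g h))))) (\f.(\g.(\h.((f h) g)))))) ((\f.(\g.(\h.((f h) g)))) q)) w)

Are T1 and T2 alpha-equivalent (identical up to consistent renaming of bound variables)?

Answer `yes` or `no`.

Answer: no

Derivation:
Term 1: q
Term 2: ((((\f.(\g.(\h.((f h) g)))) ((\f.(\g.(\h.(f (g h))))) (\f.(\g.(\h.((f h) g)))))) ((\f.(\g.(\h.((f h) g)))) q)) w)
Alpha-equivalence: compare structure up to binder renaming.
Result: False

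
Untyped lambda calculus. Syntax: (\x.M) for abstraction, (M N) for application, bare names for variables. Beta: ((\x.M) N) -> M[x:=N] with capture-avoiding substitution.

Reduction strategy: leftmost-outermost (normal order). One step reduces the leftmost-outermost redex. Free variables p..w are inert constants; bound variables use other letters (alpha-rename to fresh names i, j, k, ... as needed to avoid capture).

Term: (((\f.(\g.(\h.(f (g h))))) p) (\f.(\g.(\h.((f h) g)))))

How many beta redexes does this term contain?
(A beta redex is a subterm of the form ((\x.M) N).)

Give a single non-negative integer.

Term: (((\f.(\g.(\h.(f (g h))))) p) (\f.(\g.(\h.((f h) g)))))
  Redex: ((\f.(\g.(\h.(f (g h))))) p)
Total redexes: 1

Answer: 1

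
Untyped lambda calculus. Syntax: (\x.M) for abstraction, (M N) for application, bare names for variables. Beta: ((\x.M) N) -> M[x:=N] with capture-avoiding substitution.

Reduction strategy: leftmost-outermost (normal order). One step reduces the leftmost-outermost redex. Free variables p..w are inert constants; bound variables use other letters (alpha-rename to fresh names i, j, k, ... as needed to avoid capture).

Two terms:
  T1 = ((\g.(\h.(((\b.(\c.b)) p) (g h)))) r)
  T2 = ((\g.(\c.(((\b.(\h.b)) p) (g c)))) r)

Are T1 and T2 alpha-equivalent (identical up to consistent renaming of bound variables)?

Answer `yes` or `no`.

Term 1: ((\g.(\h.(((\b.(\c.b)) p) (g h)))) r)
Term 2: ((\g.(\c.(((\b.(\h.b)) p) (g c)))) r)
Alpha-equivalence: compare structure up to binder renaming.
Result: True

Answer: yes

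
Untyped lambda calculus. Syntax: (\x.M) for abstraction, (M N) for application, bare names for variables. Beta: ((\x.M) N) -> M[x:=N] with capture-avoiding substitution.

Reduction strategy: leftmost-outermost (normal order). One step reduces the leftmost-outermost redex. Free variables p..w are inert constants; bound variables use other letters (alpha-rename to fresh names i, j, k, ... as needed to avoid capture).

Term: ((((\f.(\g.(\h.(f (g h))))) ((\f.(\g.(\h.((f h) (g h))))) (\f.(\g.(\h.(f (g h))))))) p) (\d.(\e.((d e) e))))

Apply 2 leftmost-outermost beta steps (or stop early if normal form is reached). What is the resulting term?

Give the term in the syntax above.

Step 0: ((((\f.(\g.(\h.(f (g h))))) ((\f.(\g.(\h.((f h) (g h))))) (\f.(\g.(\h.(f (g h))))))) p) (\d.(\e.((d e) e))))
Step 1: (((\g.(\h.(((\f.(\g.(\h.((f h) (g h))))) (\f.(\g.(\h.(f (g h)))))) (g h)))) p) (\d.(\e.((d e) e))))
Step 2: ((\h.(((\f.(\g.(\h.((f h) (g h))))) (\f.(\g.(\h.(f (g h)))))) (p h))) (\d.(\e.((d e) e))))

Answer: ((\h.(((\f.(\g.(\h.((f h) (g h))))) (\f.(\g.(\h.(f (g h)))))) (p h))) (\d.(\e.((d e) e))))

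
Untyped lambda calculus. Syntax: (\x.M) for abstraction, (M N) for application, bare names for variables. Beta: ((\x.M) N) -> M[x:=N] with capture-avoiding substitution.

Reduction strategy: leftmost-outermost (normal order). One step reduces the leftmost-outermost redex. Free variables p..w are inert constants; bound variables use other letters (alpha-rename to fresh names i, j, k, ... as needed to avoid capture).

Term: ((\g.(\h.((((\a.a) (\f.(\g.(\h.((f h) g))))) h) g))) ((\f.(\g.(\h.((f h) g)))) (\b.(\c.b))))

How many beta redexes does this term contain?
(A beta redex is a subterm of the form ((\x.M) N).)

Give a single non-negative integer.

Answer: 3

Derivation:
Term: ((\g.(\h.((((\a.a) (\f.(\g.(\h.((f h) g))))) h) g))) ((\f.(\g.(\h.((f h) g)))) (\b.(\c.b))))
  Redex: ((\g.(\h.((((\a.a) (\f.(\g.(\h.((f h) g))))) h) g))) ((\f.(\g.(\h.((f h) g)))) (\b.(\c.b))))
  Redex: ((\a.a) (\f.(\g.(\h.((f h) g)))))
  Redex: ((\f.(\g.(\h.((f h) g)))) (\b.(\c.b)))
Total redexes: 3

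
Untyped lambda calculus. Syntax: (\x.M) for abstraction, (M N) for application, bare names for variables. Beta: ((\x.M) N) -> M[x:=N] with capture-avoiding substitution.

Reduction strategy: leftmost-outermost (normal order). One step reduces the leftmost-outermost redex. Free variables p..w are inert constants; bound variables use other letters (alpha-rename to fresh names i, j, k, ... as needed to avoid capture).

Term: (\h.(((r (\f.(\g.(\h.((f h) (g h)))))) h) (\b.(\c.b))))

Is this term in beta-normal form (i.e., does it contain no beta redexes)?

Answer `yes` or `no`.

Term: (\h.(((r (\f.(\g.(\h.((f h) (g h)))))) h) (\b.(\c.b))))
No beta redexes found.

Answer: yes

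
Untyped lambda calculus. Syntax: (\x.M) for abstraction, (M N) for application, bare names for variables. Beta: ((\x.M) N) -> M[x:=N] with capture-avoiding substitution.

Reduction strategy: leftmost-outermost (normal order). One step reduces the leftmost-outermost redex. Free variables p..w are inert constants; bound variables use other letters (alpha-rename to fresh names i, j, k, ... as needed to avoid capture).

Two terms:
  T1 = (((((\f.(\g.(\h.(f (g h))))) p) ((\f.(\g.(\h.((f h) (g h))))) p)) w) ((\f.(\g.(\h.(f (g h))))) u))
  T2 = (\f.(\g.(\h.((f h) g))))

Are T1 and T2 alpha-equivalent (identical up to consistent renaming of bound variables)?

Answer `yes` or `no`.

Answer: no

Derivation:
Term 1: (((((\f.(\g.(\h.(f (g h))))) p) ((\f.(\g.(\h.((f h) (g h))))) p)) w) ((\f.(\g.(\h.(f (g h))))) u))
Term 2: (\f.(\g.(\h.((f h) g))))
Alpha-equivalence: compare structure up to binder renaming.
Result: False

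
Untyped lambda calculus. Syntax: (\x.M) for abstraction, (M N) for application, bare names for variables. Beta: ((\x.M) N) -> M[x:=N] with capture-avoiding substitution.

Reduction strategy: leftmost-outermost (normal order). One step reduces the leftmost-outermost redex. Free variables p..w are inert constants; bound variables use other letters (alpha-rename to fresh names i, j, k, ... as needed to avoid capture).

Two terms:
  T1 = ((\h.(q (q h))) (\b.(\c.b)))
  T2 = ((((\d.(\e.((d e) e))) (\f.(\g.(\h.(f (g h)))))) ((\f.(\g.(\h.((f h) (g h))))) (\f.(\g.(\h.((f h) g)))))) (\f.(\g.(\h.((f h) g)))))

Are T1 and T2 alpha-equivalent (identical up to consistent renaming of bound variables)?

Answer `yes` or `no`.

Answer: no

Derivation:
Term 1: ((\h.(q (q h))) (\b.(\c.b)))
Term 2: ((((\d.(\e.((d e) e))) (\f.(\g.(\h.(f (g h)))))) ((\f.(\g.(\h.((f h) (g h))))) (\f.(\g.(\h.((f h) g)))))) (\f.(\g.(\h.((f h) g)))))
Alpha-equivalence: compare structure up to binder renaming.
Result: False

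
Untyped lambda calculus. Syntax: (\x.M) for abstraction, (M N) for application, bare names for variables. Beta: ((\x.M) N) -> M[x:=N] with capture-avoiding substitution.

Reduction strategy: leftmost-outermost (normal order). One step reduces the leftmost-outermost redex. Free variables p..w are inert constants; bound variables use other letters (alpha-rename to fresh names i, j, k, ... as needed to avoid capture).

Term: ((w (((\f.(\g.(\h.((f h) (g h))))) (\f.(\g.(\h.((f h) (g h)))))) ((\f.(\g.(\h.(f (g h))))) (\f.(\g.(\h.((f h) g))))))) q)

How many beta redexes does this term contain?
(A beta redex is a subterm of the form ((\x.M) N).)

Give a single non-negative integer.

Term: ((w (((\f.(\g.(\h.((f h) (g h))))) (\f.(\g.(\h.((f h) (g h)))))) ((\f.(\g.(\h.(f (g h))))) (\f.(\g.(\h.((f h) g))))))) q)
  Redex: ((\f.(\g.(\h.((f h) (g h))))) (\f.(\g.(\h.((f h) (g h))))))
  Redex: ((\f.(\g.(\h.(f (g h))))) (\f.(\g.(\h.((f h) g)))))
Total redexes: 2

Answer: 2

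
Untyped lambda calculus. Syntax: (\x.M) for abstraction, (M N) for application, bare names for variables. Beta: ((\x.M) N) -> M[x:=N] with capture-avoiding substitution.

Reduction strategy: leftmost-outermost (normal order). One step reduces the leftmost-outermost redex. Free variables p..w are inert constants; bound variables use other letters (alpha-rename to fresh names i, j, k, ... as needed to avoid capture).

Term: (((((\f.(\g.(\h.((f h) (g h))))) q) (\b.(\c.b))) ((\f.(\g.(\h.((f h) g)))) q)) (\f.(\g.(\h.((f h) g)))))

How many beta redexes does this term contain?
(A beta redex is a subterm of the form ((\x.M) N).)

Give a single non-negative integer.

Term: (((((\f.(\g.(\h.((f h) (g h))))) q) (\b.(\c.b))) ((\f.(\g.(\h.((f h) g)))) q)) (\f.(\g.(\h.((f h) g)))))
  Redex: ((\f.(\g.(\h.((f h) (g h))))) q)
  Redex: ((\f.(\g.(\h.((f h) g)))) q)
Total redexes: 2

Answer: 2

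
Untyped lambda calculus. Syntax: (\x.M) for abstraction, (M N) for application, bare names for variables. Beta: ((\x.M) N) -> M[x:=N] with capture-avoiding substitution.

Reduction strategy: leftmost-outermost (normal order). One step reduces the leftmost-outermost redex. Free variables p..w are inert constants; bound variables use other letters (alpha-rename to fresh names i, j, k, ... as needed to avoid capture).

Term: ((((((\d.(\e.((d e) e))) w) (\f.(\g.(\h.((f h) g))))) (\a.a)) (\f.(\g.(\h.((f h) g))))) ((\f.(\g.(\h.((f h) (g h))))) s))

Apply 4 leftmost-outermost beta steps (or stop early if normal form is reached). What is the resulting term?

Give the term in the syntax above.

Answer: (((((w (\f.(\g.(\h.((f h) g))))) (\f.(\g.(\h.((f h) g))))) (\a.a)) (\f.(\g.(\h.((f h) g))))) (\g.(\h.((s h) (g h)))))

Derivation:
Step 0: ((((((\d.(\e.((d e) e))) w) (\f.(\g.(\h.((f h) g))))) (\a.a)) (\f.(\g.(\h.((f h) g))))) ((\f.(\g.(\h.((f h) (g h))))) s))
Step 1: (((((\e.((w e) e)) (\f.(\g.(\h.((f h) g))))) (\a.a)) (\f.(\g.(\h.((f h) g))))) ((\f.(\g.(\h.((f h) (g h))))) s))
Step 2: (((((w (\f.(\g.(\h.((f h) g))))) (\f.(\g.(\h.((f h) g))))) (\a.a)) (\f.(\g.(\h.((f h) g))))) ((\f.(\g.(\h.((f h) (g h))))) s))
Step 3: (((((w (\f.(\g.(\h.((f h) g))))) (\f.(\g.(\h.((f h) g))))) (\a.a)) (\f.(\g.(\h.((f h) g))))) (\g.(\h.((s h) (g h)))))
Step 4: (normal form reached)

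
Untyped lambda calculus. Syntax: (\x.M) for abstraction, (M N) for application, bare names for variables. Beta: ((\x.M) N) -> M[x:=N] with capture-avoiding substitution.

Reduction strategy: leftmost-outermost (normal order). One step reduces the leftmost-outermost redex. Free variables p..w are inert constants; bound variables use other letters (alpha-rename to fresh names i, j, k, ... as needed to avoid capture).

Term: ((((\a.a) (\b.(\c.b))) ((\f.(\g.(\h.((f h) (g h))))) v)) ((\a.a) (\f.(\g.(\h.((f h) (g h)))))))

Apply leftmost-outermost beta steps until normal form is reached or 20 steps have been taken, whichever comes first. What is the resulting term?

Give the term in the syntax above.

Answer: (\g.(\h.((v h) (g h))))

Derivation:
Step 0: ((((\a.a) (\b.(\c.b))) ((\f.(\g.(\h.((f h) (g h))))) v)) ((\a.a) (\f.(\g.(\h.((f h) (g h)))))))
Step 1: (((\b.(\c.b)) ((\f.(\g.(\h.((f h) (g h))))) v)) ((\a.a) (\f.(\g.(\h.((f h) (g h)))))))
Step 2: ((\c.((\f.(\g.(\h.((f h) (g h))))) v)) ((\a.a) (\f.(\g.(\h.((f h) (g h)))))))
Step 3: ((\f.(\g.(\h.((f h) (g h))))) v)
Step 4: (\g.(\h.((v h) (g h))))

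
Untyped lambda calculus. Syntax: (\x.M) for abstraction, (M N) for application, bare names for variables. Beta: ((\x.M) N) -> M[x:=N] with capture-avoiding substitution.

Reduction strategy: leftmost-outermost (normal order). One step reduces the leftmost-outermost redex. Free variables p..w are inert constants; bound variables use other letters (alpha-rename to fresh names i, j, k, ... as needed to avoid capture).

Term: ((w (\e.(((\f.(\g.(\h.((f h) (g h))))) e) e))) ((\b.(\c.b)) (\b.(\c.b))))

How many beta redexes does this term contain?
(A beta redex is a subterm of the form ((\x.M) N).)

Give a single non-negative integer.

Answer: 2

Derivation:
Term: ((w (\e.(((\f.(\g.(\h.((f h) (g h))))) e) e))) ((\b.(\c.b)) (\b.(\c.b))))
  Redex: ((\f.(\g.(\h.((f h) (g h))))) e)
  Redex: ((\b.(\c.b)) (\b.(\c.b)))
Total redexes: 2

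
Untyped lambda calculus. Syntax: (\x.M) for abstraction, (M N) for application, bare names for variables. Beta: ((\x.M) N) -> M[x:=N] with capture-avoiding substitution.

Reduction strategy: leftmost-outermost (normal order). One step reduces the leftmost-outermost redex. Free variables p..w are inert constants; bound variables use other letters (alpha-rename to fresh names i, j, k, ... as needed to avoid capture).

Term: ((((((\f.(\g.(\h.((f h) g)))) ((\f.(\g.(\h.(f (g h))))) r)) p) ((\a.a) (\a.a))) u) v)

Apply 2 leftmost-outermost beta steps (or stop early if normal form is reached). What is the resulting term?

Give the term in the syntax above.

Answer: ((((\h.((((\f.(\g.(\h.(f (g h))))) r) h) p)) ((\a.a) (\a.a))) u) v)

Derivation:
Step 0: ((((((\f.(\g.(\h.((f h) g)))) ((\f.(\g.(\h.(f (g h))))) r)) p) ((\a.a) (\a.a))) u) v)
Step 1: (((((\g.(\h.((((\f.(\g.(\h.(f (g h))))) r) h) g))) p) ((\a.a) (\a.a))) u) v)
Step 2: ((((\h.((((\f.(\g.(\h.(f (g h))))) r) h) p)) ((\a.a) (\a.a))) u) v)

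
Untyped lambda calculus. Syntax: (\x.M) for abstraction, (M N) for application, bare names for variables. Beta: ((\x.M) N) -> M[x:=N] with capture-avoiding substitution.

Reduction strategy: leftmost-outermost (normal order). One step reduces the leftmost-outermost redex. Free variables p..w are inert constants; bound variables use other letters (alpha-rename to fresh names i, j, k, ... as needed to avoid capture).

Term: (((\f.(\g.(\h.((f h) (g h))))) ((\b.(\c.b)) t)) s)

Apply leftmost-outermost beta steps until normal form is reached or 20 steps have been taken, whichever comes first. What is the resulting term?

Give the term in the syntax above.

Answer: (\h.(t (s h)))

Derivation:
Step 0: (((\f.(\g.(\h.((f h) (g h))))) ((\b.(\c.b)) t)) s)
Step 1: ((\g.(\h.((((\b.(\c.b)) t) h) (g h)))) s)
Step 2: (\h.((((\b.(\c.b)) t) h) (s h)))
Step 3: (\h.(((\c.t) h) (s h)))
Step 4: (\h.(t (s h)))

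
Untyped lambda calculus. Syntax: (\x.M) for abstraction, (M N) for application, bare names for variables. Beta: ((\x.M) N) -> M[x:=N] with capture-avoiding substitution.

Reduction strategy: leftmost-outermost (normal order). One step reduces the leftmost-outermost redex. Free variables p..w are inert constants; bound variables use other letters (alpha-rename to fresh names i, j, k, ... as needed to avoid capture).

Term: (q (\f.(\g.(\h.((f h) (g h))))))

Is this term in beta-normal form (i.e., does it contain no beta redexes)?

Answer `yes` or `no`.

Term: (q (\f.(\g.(\h.((f h) (g h))))))
No beta redexes found.

Answer: yes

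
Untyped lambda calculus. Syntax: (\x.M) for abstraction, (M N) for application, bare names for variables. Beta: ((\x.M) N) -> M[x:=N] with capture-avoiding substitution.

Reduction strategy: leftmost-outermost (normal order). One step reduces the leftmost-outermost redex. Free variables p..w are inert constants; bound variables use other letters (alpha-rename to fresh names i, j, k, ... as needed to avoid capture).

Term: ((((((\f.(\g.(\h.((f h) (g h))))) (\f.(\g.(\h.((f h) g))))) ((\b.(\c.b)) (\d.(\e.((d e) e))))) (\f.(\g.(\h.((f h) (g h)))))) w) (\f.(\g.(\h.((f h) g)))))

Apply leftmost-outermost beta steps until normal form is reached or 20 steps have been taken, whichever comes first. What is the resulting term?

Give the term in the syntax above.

Step 0: ((((((\f.(\g.(\h.((f h) (g h))))) (\f.(\g.(\h.((f h) g))))) ((\b.(\c.b)) (\d.(\e.((d e) e))))) (\f.(\g.(\h.((f h) (g h)))))) w) (\f.(\g.(\h.((f h) g)))))
Step 1: (((((\g.(\h.(((\f.(\g.(\h.((f h) g)))) h) (g h)))) ((\b.(\c.b)) (\d.(\e.((d e) e))))) (\f.(\g.(\h.((f h) (g h)))))) w) (\f.(\g.(\h.((f h) g)))))
Step 2: ((((\h.(((\f.(\g.(\h.((f h) g)))) h) (((\b.(\c.b)) (\d.(\e.((d e) e)))) h))) (\f.(\g.(\h.((f h) (g h)))))) w) (\f.(\g.(\h.((f h) g)))))
Step 3: (((((\f.(\g.(\h.((f h) g)))) (\f.(\g.(\h.((f h) (g h)))))) (((\b.(\c.b)) (\d.(\e.((d e) e)))) (\f.(\g.(\h.((f h) (g h))))))) w) (\f.(\g.(\h.((f h) g)))))
Step 4: ((((\g.(\h.(((\f.(\g.(\h.((f h) (g h))))) h) g))) (((\b.(\c.b)) (\d.(\e.((d e) e)))) (\f.(\g.(\h.((f h) (g h))))))) w) (\f.(\g.(\h.((f h) g)))))
Step 5: (((\h.(((\f.(\g.(\h.((f h) (g h))))) h) (((\b.(\c.b)) (\d.(\e.((d e) e)))) (\f.(\g.(\h.((f h) (g h)))))))) w) (\f.(\g.(\h.((f h) g)))))
Step 6: ((((\f.(\g.(\h.((f h) (g h))))) w) (((\b.(\c.b)) (\d.(\e.((d e) e)))) (\f.(\g.(\h.((f h) (g h))))))) (\f.(\g.(\h.((f h) g)))))
Step 7: (((\g.(\h.((w h) (g h)))) (((\b.(\c.b)) (\d.(\e.((d e) e)))) (\f.(\g.(\h.((f h) (g h))))))) (\f.(\g.(\h.((f h) g)))))
Step 8: ((\h.((w h) ((((\b.(\c.b)) (\d.(\e.((d e) e)))) (\f.(\g.(\h.((f h) (g h)))))) h))) (\f.(\g.(\h.((f h) g)))))
Step 9: ((w (\f.(\g.(\h.((f h) g))))) ((((\b.(\c.b)) (\d.(\e.((d e) e)))) (\f.(\g.(\h.((f h) (g h)))))) (\f.(\g.(\h.((f h) g))))))
Step 10: ((w (\f.(\g.(\h.((f h) g))))) (((\c.(\d.(\e.((d e) e)))) (\f.(\g.(\h.((f h) (g h)))))) (\f.(\g.(\h.((f h) g))))))
Step 11: ((w (\f.(\g.(\h.((f h) g))))) ((\d.(\e.((d e) e))) (\f.(\g.(\h.((f h) g))))))
Step 12: ((w (\f.(\g.(\h.((f h) g))))) (\e.(((\f.(\g.(\h.((f h) g)))) e) e)))
Step 13: ((w (\f.(\g.(\h.((f h) g))))) (\e.((\g.(\h.((e h) g))) e)))
Step 14: ((w (\f.(\g.(\h.((f h) g))))) (\e.(\h.((e h) e))))

Answer: ((w (\f.(\g.(\h.((f h) g))))) (\e.(\h.((e h) e))))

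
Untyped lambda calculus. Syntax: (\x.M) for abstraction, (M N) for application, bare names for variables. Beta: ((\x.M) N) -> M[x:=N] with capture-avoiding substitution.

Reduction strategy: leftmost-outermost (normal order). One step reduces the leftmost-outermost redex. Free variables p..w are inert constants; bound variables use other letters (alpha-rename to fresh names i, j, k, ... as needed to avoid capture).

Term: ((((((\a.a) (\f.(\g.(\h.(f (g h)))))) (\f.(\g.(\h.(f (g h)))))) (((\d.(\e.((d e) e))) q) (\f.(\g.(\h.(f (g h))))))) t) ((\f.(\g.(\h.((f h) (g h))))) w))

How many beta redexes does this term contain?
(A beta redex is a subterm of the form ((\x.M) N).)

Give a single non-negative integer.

Term: ((((((\a.a) (\f.(\g.(\h.(f (g h)))))) (\f.(\g.(\h.(f (g h)))))) (((\d.(\e.((d e) e))) q) (\f.(\g.(\h.(f (g h))))))) t) ((\f.(\g.(\h.((f h) (g h))))) w))
  Redex: ((\a.a) (\f.(\g.(\h.(f (g h))))))
  Redex: ((\d.(\e.((d e) e))) q)
  Redex: ((\f.(\g.(\h.((f h) (g h))))) w)
Total redexes: 3

Answer: 3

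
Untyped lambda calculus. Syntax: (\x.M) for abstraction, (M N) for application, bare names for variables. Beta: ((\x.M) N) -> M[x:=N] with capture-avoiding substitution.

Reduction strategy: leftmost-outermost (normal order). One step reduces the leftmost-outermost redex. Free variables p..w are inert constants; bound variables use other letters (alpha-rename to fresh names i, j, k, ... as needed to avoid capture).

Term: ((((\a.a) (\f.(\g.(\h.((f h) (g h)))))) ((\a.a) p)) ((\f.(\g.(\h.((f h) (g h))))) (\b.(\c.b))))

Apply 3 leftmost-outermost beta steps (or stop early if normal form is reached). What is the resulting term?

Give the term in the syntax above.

Answer: (\h.((((\a.a) p) h) (((\f.(\g.(\h.((f h) (g h))))) (\b.(\c.b))) h)))

Derivation:
Step 0: ((((\a.a) (\f.(\g.(\h.((f h) (g h)))))) ((\a.a) p)) ((\f.(\g.(\h.((f h) (g h))))) (\b.(\c.b))))
Step 1: (((\f.(\g.(\h.((f h) (g h))))) ((\a.a) p)) ((\f.(\g.(\h.((f h) (g h))))) (\b.(\c.b))))
Step 2: ((\g.(\h.((((\a.a) p) h) (g h)))) ((\f.(\g.(\h.((f h) (g h))))) (\b.(\c.b))))
Step 3: (\h.((((\a.a) p) h) (((\f.(\g.(\h.((f h) (g h))))) (\b.(\c.b))) h)))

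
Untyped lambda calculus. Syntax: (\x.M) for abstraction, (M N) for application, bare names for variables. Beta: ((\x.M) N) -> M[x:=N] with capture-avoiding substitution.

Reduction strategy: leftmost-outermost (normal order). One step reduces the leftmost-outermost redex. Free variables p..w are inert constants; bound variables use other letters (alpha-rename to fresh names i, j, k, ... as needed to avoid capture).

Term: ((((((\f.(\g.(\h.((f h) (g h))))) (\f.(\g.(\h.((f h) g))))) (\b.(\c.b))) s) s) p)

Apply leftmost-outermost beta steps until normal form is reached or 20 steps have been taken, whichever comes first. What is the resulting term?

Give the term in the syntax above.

Step 0: ((((((\f.(\g.(\h.((f h) (g h))))) (\f.(\g.(\h.((f h) g))))) (\b.(\c.b))) s) s) p)
Step 1: (((((\g.(\h.(((\f.(\g.(\h.((f h) g)))) h) (g h)))) (\b.(\c.b))) s) s) p)
Step 2: ((((\h.(((\f.(\g.(\h.((f h) g)))) h) ((\b.(\c.b)) h))) s) s) p)
Step 3: (((((\f.(\g.(\h.((f h) g)))) s) ((\b.(\c.b)) s)) s) p)
Step 4: ((((\g.(\h.((s h) g))) ((\b.(\c.b)) s)) s) p)
Step 5: (((\h.((s h) ((\b.(\c.b)) s))) s) p)
Step 6: (((s s) ((\b.(\c.b)) s)) p)
Step 7: (((s s) (\c.s)) p)

Answer: (((s s) (\c.s)) p)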